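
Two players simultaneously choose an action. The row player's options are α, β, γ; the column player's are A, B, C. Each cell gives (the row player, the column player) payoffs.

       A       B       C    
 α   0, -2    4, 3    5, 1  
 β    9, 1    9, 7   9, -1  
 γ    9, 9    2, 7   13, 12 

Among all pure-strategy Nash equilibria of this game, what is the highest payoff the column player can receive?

12

(β, B) is a pure NE (the row player: 9 ≥ 4; the column player: 7 ≥ 1). The column player gets 7.
(γ, C) is a pure NE (the row player: 13 ≥ 9; the column player: 12 ≥ 9). The column player gets 12.
Every other cell has a profitable deviation for at least one player. Highest of {7, 12} is 12.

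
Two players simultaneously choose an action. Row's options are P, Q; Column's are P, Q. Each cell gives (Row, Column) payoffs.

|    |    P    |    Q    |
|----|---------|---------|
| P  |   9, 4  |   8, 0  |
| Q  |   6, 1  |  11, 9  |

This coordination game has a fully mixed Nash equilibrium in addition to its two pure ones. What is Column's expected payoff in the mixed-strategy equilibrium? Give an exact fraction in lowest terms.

Row mixes with probability p on P, chosen so Column is indifferent: 4p + 1(1−p) = 0p + 9(1−p) gives p = 2/3.
Column's expected payoff is 4·2/3 + 1·1/3 = 3.

3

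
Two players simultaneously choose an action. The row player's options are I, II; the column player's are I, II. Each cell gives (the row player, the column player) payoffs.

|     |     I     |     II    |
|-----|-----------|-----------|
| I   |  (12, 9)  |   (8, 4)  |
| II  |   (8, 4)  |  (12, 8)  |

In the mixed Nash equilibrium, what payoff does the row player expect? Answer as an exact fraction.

The column player mixes with probability q on I, chosen so the row player is indifferent: 12q + 8(1−q) = 8q + 12(1−q) gives q = 1/2.
The row player's expected payoff (from either row, since indifferent) is 12·1/2 + 8·1/2 = 10.

10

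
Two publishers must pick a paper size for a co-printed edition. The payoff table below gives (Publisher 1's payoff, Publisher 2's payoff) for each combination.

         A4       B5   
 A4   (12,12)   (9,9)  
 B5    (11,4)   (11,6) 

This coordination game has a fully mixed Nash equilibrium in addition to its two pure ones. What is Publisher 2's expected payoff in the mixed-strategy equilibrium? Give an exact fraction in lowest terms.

Publisher 1 mixes with probability p on A4, chosen so Publisher 2 is indifferent: 12p + 4(1−p) = 9p + 6(1−p) gives p = 2/5.
Publisher 2's expected payoff is 12·2/5 + 4·3/5 = 36/5.

36/5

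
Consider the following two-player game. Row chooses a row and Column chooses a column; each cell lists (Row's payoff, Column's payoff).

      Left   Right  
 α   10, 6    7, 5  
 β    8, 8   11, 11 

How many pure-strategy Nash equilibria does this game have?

(α, Left): Row gets 10 (best alternative 8); Column gets 6 (best alternative 5). Neither deviates — NE.
(β, Right): Row gets 11 (best alternative 7); Column gets 11 (best alternative 8). Neither deviates — NE.
(α, Right) is not a NE: Row would switch to β (11 > 7).
No other cell survives both best-response checks, so there are 2 pure NE.

2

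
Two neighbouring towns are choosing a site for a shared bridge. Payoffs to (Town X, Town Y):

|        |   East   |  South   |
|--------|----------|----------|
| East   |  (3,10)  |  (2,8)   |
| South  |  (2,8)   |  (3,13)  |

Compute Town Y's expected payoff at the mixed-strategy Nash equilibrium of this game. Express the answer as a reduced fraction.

66/7

Town X mixes with probability p on East, chosen so Town Y is indifferent: 10p + 8(1−p) = 8p + 13(1−p) gives p = 5/7.
Town Y's expected payoff is 10·5/7 + 8·2/7 = 66/7.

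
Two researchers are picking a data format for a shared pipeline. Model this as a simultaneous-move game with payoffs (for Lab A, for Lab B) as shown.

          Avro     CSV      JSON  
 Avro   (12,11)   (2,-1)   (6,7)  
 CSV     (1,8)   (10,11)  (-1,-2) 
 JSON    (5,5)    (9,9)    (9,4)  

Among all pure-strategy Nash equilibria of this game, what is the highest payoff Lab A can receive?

12

Both Avro is a pure NE (Lab A: 12 ≥ 5; Lab B: 11 ≥ 7). Lab A gets 12.
Both CSV is a pure NE (Lab A: 10 ≥ 9; Lab B: 11 ≥ 8). Lab A gets 10.
Every other cell has a profitable deviation for at least one player. Highest of {12, 10} is 12.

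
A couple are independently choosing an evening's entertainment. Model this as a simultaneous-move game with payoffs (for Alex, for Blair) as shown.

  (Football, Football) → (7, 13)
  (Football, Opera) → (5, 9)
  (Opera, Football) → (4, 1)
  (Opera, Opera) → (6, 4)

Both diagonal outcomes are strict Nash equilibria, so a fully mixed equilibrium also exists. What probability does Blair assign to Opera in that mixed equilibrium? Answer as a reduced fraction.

Blair's mix q on Football must make Alex indifferent between Football and Opera.
Alex's payoff from Football: 7q + 5(1−q). From Opera: 4q + 6(1−q).
Set equal: 3q = 1(1−q) → q = 1/4.
Probability on Opera is 1 − 1/4 = 3/4.

3/4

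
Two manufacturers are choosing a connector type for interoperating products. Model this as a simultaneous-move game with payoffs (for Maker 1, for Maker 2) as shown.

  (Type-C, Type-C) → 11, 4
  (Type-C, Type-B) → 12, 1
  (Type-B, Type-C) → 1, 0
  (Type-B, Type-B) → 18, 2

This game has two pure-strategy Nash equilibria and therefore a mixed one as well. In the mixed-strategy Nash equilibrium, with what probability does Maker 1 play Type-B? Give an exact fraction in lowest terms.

3/5

Maker 1's mix p on Type-C must make Maker 2 indifferent between Type-C and Type-B.
Maker 2's payoff from Type-C: 4p + 0(1−p). From Type-B: 1p + 2(1−p).
Set equal: 3p = 2(1−p) → p = 2/5.
Probability on Type-B is 1 − 2/5 = 3/5.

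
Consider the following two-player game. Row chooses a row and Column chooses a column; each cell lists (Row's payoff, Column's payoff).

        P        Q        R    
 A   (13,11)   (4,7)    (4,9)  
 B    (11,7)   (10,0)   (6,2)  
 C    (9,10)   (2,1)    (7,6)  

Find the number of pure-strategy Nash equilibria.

1

(A, P): Row gets 13 (best alternative 11); Column gets 11 (best alternative 9). Neither deviates — NE.
(C, R) is not a NE: Column would switch to P (10 > 6).
No other cell survives both best-response checks, so there is 1 pure NE.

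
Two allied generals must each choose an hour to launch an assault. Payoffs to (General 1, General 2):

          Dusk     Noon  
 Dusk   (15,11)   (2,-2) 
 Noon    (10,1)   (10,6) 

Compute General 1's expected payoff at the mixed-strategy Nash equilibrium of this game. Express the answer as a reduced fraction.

10

General 2 mixes with probability q on Dusk, chosen so General 1 is indifferent: 15q + 2(1−q) = 10q + 10(1−q) gives q = 8/13.
General 1's expected payoff (from either row, since indifferent) is 15·8/13 + 2·5/13 = 10.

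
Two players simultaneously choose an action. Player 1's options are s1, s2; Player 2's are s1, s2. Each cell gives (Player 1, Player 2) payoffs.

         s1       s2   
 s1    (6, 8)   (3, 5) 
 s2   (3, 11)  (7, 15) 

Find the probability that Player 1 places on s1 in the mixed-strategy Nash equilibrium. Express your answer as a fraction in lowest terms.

4/7

Player 1's mix p on s1 must make Player 2 indifferent between s1 and s2.
Player 2's payoff from s1: 8p + 11(1−p). From s2: 5p + 15(1−p).
Set equal: 3p = 4(1−p) → p = 4/7.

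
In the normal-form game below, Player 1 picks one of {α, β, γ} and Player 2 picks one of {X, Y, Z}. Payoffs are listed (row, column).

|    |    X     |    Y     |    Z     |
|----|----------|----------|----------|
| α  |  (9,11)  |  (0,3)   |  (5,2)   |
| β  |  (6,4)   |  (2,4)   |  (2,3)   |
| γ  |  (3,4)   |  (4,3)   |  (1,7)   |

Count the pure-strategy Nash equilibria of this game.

1

(α, X): Player 1 gets 9 (best alternative 6); Player 2 gets 11 (best alternative 3). Neither deviates — NE.
(γ, Z) is not a NE: Player 1 would switch to α (5 > 1).
No other cell survives both best-response checks, so there is 1 pure NE.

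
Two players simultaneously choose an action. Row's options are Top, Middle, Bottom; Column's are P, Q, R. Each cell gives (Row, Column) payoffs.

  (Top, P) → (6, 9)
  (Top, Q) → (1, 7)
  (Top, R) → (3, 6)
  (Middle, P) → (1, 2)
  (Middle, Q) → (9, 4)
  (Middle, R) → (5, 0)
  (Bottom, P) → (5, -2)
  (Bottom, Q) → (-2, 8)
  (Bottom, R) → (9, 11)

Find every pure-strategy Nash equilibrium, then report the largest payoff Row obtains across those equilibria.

(Top, P) is a pure NE (Row: 6 ≥ 5; Column: 9 ≥ 7). Row gets 6.
(Middle, Q) is a pure NE (Row: 9 ≥ 1; Column: 4 ≥ 2). Row gets 9.
(Bottom, R) is a pure NE (Row: 9 ≥ 5; Column: 11 ≥ 8). Row gets 9.
Every other cell has a profitable deviation for at least one player. Highest of {6, 9, 9} is 9.

9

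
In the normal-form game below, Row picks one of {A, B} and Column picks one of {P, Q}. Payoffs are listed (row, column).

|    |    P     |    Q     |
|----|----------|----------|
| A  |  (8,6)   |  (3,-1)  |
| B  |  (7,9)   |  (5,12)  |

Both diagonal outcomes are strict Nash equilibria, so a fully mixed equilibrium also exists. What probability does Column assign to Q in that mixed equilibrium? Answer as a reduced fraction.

1/3

Column's mix q on P must make Row indifferent between A and B.
Row's payoff from A: 8q + 3(1−q). From B: 7q + 5(1−q).
Set equal: 1q = 2(1−q) → q = 2/3.
Probability on Q is 1 − 2/3 = 1/3.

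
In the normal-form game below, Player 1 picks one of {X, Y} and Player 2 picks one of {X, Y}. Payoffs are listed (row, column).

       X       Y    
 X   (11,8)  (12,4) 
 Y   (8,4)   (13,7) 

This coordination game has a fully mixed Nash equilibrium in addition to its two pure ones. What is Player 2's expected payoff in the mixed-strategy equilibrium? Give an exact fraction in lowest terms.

40/7

Player 1 mixes with probability p on X, chosen so Player 2 is indifferent: 8p + 4(1−p) = 4p + 7(1−p) gives p = 3/7.
Player 2's expected payoff is 8·3/7 + 4·4/7 = 40/7.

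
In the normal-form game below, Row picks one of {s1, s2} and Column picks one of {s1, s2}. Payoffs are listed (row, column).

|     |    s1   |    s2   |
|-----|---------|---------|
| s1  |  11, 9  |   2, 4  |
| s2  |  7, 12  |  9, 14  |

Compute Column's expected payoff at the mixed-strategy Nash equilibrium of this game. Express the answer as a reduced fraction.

78/7

Row mixes with probability p on s1, chosen so Column is indifferent: 9p + 12(1−p) = 4p + 14(1−p) gives p = 2/7.
Column's expected payoff is 9·2/7 + 12·5/7 = 78/7.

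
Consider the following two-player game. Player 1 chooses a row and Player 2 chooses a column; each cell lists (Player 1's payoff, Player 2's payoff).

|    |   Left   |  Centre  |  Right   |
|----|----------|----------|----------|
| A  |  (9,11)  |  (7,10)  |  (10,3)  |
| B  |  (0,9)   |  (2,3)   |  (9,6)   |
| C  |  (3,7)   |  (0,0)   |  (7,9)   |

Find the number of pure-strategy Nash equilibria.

(A, Left): Player 1 gets 9 (best alternative 3); Player 2 gets 11 (best alternative 10). Neither deviates — NE.
(B, Centre) is not a NE: Player 1 would switch to A (7 > 2).
No other cell survives both best-response checks, so there is 1 pure NE.

1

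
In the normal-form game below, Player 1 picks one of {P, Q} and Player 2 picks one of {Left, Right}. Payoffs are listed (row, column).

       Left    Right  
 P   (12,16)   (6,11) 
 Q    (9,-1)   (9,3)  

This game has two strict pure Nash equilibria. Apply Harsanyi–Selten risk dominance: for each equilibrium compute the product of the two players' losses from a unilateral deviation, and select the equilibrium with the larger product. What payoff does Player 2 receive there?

At (P, Left): Player 1 loses 12 − 9 = 3 by deviating; Player 2 loses 16 − 11 = 5. Product = 3·5 = 15.
At (Q, Right): Player 1 loses 9 − 6 = 3 by deviating; Player 2 loses 3 − (-1) = 4. Product = 3·4 = 12.
15 > 12, so (P, Left) is risk-dominant. Player 2's payoff there is 16.

16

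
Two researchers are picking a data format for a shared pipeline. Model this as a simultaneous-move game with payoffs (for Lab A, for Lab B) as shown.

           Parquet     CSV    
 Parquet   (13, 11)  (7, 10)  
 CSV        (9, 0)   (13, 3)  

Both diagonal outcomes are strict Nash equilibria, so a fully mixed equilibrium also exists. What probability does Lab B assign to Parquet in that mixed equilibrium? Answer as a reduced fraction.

Lab B's mix q on Parquet must make Lab A indifferent between Parquet and CSV.
Lab A's payoff from Parquet: 13q + 7(1−q). From CSV: 9q + 13(1−q).
Set equal: 4q = 6(1−q) → q = 6/10 = 3/5.

3/5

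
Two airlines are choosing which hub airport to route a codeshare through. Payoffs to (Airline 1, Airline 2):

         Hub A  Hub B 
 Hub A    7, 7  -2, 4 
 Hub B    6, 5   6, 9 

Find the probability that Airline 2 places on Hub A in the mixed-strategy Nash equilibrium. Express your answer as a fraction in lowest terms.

Airline 2's mix q on Hub A must make Airline 1 indifferent between Hub A and Hub B.
Airline 1's payoff from Hub A: 7q + (-2)(1−q). From Hub B: 6q + 6(1−q).
Set equal: 1q = 8(1−q) → q = 8/9.

8/9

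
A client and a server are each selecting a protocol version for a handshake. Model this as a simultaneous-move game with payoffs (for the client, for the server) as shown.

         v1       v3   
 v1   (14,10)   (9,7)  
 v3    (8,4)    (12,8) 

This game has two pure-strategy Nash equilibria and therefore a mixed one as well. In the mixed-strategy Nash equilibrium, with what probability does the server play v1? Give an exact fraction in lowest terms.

1/3

The server's mix q on v1 must make the client indifferent between v1 and v3.
The client's payoff from v1: 14q + 9(1−q). From v3: 8q + 12(1−q).
Set equal: 6q = 3(1−q) → q = 3/9 = 1/3.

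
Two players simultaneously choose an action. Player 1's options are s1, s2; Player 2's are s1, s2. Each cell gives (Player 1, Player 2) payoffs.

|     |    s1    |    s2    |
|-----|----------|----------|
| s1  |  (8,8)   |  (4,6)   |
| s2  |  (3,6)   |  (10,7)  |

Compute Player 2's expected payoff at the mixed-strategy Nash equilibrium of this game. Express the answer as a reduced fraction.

20/3

Player 1 mixes with probability p on s1, chosen so Player 2 is indifferent: 8p + 6(1−p) = 6p + 7(1−p) gives p = 1/3.
Player 2's expected payoff is 8·1/3 + 6·2/3 = 20/3.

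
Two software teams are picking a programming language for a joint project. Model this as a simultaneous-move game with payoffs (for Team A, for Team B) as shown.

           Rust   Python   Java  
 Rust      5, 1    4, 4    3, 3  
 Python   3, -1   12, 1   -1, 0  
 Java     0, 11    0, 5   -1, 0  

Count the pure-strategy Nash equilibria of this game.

Both Python: Team A gets 12 (best alternative 4); Team B gets 1 (best alternative 0). Neither deviates — NE.
Both Rust is not a NE: Team B would switch to Python (4 > 1).
No other cell survives both best-response checks, so there is 1 pure NE.

1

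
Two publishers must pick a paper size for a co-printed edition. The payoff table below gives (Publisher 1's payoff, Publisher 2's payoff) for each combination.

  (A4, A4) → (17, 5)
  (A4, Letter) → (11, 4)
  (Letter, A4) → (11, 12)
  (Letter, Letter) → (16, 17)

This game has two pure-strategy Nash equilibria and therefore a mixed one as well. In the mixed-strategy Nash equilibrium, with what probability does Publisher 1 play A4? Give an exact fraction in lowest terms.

5/6

Publisher 1's mix p on A4 must make Publisher 2 indifferent between A4 and Letter.
Publisher 2's payoff from A4: 5p + 12(1−p). From Letter: 4p + 17(1−p).
Set equal: 1p = 5(1−p) → p = 5/6.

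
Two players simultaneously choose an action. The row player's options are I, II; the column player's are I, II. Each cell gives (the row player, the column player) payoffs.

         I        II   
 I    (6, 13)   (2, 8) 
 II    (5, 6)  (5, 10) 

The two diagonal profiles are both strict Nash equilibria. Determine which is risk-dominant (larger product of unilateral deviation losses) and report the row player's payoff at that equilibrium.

5

At both I: the row player loses 6 − 5 = 1 by deviating; the column player loses 13 − 8 = 5. Product = 1·5 = 5.
At both II: the row player loses 5 − 2 = 3 by deviating; the column player loses 10 − 6 = 4. Product = 3·4 = 12.
12 > 5, so both II is risk-dominant. The row player's payoff there is 5.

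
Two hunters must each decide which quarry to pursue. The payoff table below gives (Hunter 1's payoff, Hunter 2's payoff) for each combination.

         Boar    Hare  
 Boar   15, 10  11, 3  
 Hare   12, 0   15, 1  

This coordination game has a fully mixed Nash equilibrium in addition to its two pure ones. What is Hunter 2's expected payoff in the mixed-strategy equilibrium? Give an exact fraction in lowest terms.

Hunter 1 mixes with probability p on Boar, chosen so Hunter 2 is indifferent: 10p + 0(1−p) = 3p + 1(1−p) gives p = 1/8.
Hunter 2's expected payoff is 10·1/8 + 0·7/8 = 5/4.

5/4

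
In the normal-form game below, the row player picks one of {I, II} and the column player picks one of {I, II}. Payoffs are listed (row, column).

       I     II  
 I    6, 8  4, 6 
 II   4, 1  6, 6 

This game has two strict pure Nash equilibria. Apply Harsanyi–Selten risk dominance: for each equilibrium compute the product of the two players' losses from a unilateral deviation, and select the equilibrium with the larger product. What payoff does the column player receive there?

6

At both I: the row player loses 6 − 4 = 2 by deviating; the column player loses 8 − 6 = 2. Product = 2·2 = 4.
At both II: the row player loses 6 − 4 = 2 by deviating; the column player loses 6 − 1 = 5. Product = 2·5 = 10.
10 > 4, so both II is risk-dominant. The column player's payoff there is 6.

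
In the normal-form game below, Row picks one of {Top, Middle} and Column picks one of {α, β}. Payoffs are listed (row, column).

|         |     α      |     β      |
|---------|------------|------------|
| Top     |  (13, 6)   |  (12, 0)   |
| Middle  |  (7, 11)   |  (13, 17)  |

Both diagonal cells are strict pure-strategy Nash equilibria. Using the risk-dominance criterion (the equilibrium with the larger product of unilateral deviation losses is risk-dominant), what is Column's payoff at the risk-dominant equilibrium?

6

At (Top, α): Row loses 13 − 7 = 6 by deviating; Column loses 6 − 0 = 6. Product = 6·6 = 36.
At (Middle, β): Row loses 13 − 12 = 1 by deviating; Column loses 17 − 11 = 6. Product = 1·6 = 6.
36 > 6, so (Top, α) is risk-dominant. Column's payoff there is 6.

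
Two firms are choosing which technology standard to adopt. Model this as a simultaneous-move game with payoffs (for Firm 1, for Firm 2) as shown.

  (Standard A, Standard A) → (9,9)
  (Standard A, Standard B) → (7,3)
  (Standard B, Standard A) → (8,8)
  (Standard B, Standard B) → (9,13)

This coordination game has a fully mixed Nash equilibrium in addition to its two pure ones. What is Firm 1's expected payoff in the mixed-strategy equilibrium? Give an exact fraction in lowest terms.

25/3

Firm 2 mixes with probability q on Standard A, chosen so Firm 1 is indifferent: 9q + 7(1−q) = 8q + 9(1−q) gives q = 2/3.
Firm 1's expected payoff (from either row, since indifferent) is 9·2/3 + 7·1/3 = 25/3.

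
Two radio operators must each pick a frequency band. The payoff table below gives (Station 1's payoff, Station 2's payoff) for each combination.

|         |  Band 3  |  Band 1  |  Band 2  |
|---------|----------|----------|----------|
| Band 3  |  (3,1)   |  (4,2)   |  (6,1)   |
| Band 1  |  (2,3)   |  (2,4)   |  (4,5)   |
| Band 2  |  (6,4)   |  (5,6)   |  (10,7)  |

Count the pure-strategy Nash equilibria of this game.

1

Both Band 2: Station 1 gets 10 (best alternative 6); Station 2 gets 7 (best alternative 6). Neither deviates — NE.
Both Band 1 is not a NE: Station 1 would switch to Band 2 (5 > 2).
No other cell survives both best-response checks, so there is 1 pure NE.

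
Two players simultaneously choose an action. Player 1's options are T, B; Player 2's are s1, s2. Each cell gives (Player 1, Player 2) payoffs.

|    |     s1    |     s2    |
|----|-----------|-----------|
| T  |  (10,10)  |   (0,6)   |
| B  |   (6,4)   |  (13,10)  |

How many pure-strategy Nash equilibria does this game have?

2

(T, s1): Player 1 gets 10 (best alternative 6); Player 2 gets 10 (best alternative 6). Neither deviates — NE.
(B, s2): Player 1 gets 13 (best alternative 0); Player 2 gets 10 (best alternative 4). Neither deviates — NE.
(T, s2) is not a NE: Player 1 would switch to B (13 > 0).
No other cell survives both best-response checks, so there are 2 pure NE.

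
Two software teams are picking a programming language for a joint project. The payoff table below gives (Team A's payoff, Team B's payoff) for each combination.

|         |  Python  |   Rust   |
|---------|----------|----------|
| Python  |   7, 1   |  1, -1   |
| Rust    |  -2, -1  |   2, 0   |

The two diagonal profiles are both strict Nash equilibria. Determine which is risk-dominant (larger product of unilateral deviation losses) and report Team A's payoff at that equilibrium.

At both Python: Team A loses 7 − (-2) = 9 by deviating; Team B loses 1 − (-1) = 2. Product = 9·2 = 18.
At both Rust: Team A loses 2 − 1 = 1 by deviating; Team B loses 0 − (-1) = 1. Product = 1·1 = 1.
18 > 1, so both Python is risk-dominant. Team A's payoff there is 7.

7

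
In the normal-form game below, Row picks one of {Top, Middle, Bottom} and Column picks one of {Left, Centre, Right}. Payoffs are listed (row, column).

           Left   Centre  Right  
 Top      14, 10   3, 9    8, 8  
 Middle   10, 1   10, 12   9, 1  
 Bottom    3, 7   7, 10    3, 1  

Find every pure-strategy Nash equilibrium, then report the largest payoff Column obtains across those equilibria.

(Top, Left) is a pure NE (Row: 14 ≥ 10; Column: 10 ≥ 9). Column gets 10.
(Middle, Centre) is a pure NE (Row: 10 ≥ 7; Column: 12 ≥ 1). Column gets 12.
Every other cell has a profitable deviation for at least one player. Highest of {10, 12} is 12.

12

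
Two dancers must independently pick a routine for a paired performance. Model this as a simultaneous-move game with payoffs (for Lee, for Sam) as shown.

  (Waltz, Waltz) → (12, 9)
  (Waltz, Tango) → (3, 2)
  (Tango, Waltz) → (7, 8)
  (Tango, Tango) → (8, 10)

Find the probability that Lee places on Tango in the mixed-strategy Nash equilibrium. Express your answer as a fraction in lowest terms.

7/9

Lee's mix p on Waltz must make Sam indifferent between Waltz and Tango.
Sam's payoff from Waltz: 9p + 8(1−p). From Tango: 2p + 10(1−p).
Set equal: 7p = 2(1−p) → p = 2/9.
Probability on Tango is 1 − 2/9 = 7/9.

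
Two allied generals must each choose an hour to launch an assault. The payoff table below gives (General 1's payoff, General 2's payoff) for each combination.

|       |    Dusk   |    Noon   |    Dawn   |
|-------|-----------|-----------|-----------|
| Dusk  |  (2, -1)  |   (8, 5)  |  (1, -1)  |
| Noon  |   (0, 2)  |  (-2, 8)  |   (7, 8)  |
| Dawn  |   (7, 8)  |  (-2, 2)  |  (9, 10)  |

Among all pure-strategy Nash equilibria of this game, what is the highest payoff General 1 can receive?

(Dusk, Noon) is a pure NE (General 1: 8 ≥ -2; General 2: 5 ≥ -1). General 1 gets 8.
Both Dawn is a pure NE (General 1: 9 ≥ 7; General 2: 10 ≥ 8). General 1 gets 9.
Every other cell has a profitable deviation for at least one player. Highest of {8, 9} is 9.

9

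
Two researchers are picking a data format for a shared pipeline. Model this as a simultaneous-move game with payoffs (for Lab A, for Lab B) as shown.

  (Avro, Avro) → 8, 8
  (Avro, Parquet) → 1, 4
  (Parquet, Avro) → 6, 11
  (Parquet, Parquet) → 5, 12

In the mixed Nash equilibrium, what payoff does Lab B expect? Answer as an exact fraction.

52/5

Lab A mixes with probability p on Avro, chosen so Lab B is indifferent: 8p + 11(1−p) = 4p + 12(1−p) gives p = 1/5.
Lab B's expected payoff is 8·1/5 + 11·4/5 = 52/5.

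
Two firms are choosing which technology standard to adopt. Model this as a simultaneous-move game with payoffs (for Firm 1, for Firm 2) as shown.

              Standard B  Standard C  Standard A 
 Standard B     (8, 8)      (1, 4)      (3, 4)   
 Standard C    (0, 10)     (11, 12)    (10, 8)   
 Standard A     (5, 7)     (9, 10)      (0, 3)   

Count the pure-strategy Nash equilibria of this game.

Both Standard B: Firm 1 gets 8 (best alternative 5); Firm 2 gets 8 (best alternative 4). Neither deviates — NE.
Both Standard C: Firm 1 gets 11 (best alternative 9); Firm 2 gets 12 (best alternative 10). Neither deviates — NE.
Both Standard A is not a NE: Firm 1 would switch to Standard C (10 > 0).
No other cell survives both best-response checks, so there are 2 pure NE.

2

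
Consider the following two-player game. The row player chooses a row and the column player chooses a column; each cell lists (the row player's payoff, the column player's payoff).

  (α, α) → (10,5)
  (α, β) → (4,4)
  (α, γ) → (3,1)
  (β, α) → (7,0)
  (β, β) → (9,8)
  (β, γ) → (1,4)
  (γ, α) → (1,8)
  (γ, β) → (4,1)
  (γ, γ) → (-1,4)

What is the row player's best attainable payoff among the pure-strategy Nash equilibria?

10

Both α is a pure NE (the row player: 10 ≥ 7; the column player: 5 ≥ 4). The row player gets 10.
Both β is a pure NE (the row player: 9 ≥ 4; the column player: 8 ≥ 4). The row player gets 9.
Every other cell has a profitable deviation for at least one player. Highest of {10, 9} is 10.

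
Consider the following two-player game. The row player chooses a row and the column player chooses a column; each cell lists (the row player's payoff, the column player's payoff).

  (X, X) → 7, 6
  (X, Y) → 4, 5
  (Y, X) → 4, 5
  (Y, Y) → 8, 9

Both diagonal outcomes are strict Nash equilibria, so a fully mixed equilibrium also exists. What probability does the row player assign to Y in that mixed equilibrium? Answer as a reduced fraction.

1/5

The row player's mix p on X must make the column player indifferent between X and Y.
The column player's payoff from X: 6p + 5(1−p). From Y: 5p + 9(1−p).
Set equal: 1p = 4(1−p) → p = 4/5.
Probability on Y is 1 − 4/5 = 1/5.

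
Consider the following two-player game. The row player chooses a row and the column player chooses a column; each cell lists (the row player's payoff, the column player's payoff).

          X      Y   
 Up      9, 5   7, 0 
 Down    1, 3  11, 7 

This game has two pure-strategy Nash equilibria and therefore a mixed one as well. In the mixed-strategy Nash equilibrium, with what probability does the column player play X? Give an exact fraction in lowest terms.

The column player's mix q on X must make the row player indifferent between Up and Down.
The row player's payoff from Up: 9q + 7(1−q). From Down: 1q + 11(1−q).
Set equal: 8q = 4(1−q) → q = 4/12 = 1/3.

1/3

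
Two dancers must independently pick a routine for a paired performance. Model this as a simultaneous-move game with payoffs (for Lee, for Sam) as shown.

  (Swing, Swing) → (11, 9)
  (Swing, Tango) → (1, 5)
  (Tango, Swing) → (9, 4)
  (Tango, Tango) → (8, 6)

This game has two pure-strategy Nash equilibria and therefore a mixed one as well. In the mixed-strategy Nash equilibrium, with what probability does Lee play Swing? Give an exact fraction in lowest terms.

Lee's mix p on Swing must make Sam indifferent between Swing and Tango.
Sam's payoff from Swing: 9p + 4(1−p). From Tango: 5p + 6(1−p).
Set equal: 4p = 2(1−p) → p = 2/6 = 1/3.

1/3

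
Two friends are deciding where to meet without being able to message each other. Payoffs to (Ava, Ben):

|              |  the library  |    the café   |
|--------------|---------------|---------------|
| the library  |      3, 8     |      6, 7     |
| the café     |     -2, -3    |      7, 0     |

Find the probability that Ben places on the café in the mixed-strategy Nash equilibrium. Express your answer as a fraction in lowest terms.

5/6

Ben's mix q on the library must make Ava indifferent between the library and the café.
Ava's payoff from the library: 3q + 6(1−q). From the café: (-2)q + 7(1−q).
Set equal: 5q = 1(1−q) → q = 1/6.
Probability on the café is 1 − 1/6 = 5/6.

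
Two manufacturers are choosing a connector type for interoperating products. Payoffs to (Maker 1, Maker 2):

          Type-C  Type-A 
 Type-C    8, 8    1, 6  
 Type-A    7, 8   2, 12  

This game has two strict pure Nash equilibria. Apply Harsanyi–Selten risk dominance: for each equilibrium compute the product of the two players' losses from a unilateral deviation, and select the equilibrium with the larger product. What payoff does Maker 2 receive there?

At both Type-C: Maker 1 loses 8 − 7 = 1 by deviating; Maker 2 loses 8 − 6 = 2. Product = 1·2 = 2.
At both Type-A: Maker 1 loses 2 − 1 = 1 by deviating; Maker 2 loses 12 − 8 = 4. Product = 1·4 = 4.
4 > 2, so both Type-A is risk-dominant. Maker 2's payoff there is 12.

12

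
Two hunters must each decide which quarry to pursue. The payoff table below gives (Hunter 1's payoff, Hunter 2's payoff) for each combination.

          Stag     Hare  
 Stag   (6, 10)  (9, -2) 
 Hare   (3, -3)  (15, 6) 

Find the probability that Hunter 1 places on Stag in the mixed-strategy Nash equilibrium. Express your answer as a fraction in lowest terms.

3/7

Hunter 1's mix p on Stag must make Hunter 2 indifferent between Stag and Hare.
Hunter 2's payoff from Stag: 10p + (-3)(1−p). From Hare: (-2)p + 6(1−p).
Set equal: 12p = 9(1−p) → p = 9/21 = 3/7.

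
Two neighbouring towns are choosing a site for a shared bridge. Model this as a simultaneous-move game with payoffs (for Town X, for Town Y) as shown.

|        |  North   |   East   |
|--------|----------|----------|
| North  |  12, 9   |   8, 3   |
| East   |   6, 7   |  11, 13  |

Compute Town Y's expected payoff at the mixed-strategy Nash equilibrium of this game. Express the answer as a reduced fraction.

Town X mixes with probability p on North, chosen so Town Y is indifferent: 9p + 7(1−p) = 3p + 13(1−p) gives p = 1/2.
Town Y's expected payoff is 9·1/2 + 7·1/2 = 8.

8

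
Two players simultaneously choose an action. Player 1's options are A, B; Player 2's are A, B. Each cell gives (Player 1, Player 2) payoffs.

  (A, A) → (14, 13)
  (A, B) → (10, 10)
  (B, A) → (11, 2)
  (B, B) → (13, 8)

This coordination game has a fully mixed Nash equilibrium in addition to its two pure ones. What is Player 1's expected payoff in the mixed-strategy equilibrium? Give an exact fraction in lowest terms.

12

Player 2 mixes with probability q on A, chosen so Player 1 is indifferent: 14q + 10(1−q) = 11q + 13(1−q) gives q = 1/2.
Player 1's expected payoff (from either row, since indifferent) is 14·1/2 + 10·1/2 = 12.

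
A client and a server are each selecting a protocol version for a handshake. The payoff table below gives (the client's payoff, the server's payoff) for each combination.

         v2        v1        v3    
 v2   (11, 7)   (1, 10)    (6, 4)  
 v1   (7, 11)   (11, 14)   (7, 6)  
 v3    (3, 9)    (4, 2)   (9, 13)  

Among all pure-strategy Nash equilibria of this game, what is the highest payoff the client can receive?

Both v1 is a pure NE (the client: 11 ≥ 4; the server: 14 ≥ 11). The client gets 11.
Both v3 is a pure NE (the client: 9 ≥ 7; the server: 13 ≥ 9). The client gets 9.
Every other cell has a profitable deviation for at least one player. Highest of {11, 9} is 11.

11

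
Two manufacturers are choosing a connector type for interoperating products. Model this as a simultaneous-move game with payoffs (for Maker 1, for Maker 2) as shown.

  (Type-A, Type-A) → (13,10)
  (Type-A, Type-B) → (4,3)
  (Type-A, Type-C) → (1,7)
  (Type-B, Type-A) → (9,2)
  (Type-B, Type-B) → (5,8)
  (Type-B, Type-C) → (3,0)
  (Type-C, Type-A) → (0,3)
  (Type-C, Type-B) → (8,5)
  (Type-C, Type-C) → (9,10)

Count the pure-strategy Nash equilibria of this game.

2

Both Type-A: Maker 1 gets 13 (best alternative 9); Maker 2 gets 10 (best alternative 7). Neither deviates — NE.
Both Type-C: Maker 1 gets 9 (best alternative 3); Maker 2 gets 10 (best alternative 5). Neither deviates — NE.
Both Type-B is not a NE: Maker 1 would switch to Type-C (8 > 5).
No other cell survives both best-response checks, so there are 2 pure NE.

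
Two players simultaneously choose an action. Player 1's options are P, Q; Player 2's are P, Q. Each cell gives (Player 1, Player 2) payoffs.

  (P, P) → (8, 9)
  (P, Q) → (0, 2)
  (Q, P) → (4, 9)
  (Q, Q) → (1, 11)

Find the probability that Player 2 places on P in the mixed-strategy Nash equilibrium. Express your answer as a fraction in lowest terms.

1/5

Player 2's mix q on P must make Player 1 indifferent between P and Q.
Player 1's payoff from P: 8q + 0(1−q). From Q: 4q + 1(1−q).
Set equal: 4q = 1(1−q) → q = 1/5.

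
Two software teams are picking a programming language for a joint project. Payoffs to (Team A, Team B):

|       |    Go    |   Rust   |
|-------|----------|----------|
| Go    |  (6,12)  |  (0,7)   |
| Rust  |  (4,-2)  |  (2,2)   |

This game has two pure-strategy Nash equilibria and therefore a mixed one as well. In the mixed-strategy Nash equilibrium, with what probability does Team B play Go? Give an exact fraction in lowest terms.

Team B's mix q on Go must make Team A indifferent between Go and Rust.
Team A's payoff from Go: 6q + 0(1−q). From Rust: 4q + 2(1−q).
Set equal: 2q = 2(1−q) → q = 2/4 = 1/2.

1/2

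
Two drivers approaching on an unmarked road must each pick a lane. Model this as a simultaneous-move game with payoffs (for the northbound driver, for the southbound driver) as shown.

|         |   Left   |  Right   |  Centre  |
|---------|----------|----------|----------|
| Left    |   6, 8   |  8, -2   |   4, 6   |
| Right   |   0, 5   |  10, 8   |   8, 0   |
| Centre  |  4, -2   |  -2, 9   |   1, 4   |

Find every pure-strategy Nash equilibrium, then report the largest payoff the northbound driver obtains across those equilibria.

10

Both Left is a pure NE (the northbound driver: 6 ≥ 4; the southbound driver: 8 ≥ 6). The northbound driver gets 6.
Both Right is a pure NE (the northbound driver: 10 ≥ 8; the southbound driver: 8 ≥ 5). The northbound driver gets 10.
Every other cell has a profitable deviation for at least one player. Highest of {6, 10} is 10.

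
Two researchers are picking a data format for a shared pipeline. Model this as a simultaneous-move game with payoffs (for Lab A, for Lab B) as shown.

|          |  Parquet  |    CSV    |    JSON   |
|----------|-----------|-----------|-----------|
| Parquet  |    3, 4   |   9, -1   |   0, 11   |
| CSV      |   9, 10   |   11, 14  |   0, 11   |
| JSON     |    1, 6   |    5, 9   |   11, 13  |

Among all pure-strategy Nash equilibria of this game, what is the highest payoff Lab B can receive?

14

Both CSV is a pure NE (Lab A: 11 ≥ 9; Lab B: 14 ≥ 11). Lab B gets 14.
Both JSON is a pure NE (Lab A: 11 ≥ 0; Lab B: 13 ≥ 9). Lab B gets 13.
Every other cell has a profitable deviation for at least one player. Highest of {14, 13} is 14.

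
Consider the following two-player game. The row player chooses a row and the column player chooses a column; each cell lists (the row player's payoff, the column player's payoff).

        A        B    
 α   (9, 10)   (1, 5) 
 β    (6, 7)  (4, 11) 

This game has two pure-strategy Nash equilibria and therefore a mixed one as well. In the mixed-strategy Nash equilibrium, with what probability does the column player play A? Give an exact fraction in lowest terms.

The column player's mix q on A must make the row player indifferent between α and β.
The row player's payoff from α: 9q + 1(1−q). From β: 6q + 4(1−q).
Set equal: 3q = 3(1−q) → q = 3/6 = 1/2.

1/2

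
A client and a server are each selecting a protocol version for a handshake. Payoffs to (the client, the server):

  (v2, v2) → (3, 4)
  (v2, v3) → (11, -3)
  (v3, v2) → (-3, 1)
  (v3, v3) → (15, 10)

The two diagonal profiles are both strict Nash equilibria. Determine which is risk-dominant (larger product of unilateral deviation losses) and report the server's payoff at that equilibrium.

At both v2: the client loses 3 − (-3) = 6 by deviating; the server loses 4 − (-3) = 7. Product = 6·7 = 42.
At both v3: the client loses 15 − 11 = 4 by deviating; the server loses 10 − 1 = 9. Product = 4·9 = 36.
42 > 36, so both v2 is risk-dominant. The server's payoff there is 4.

4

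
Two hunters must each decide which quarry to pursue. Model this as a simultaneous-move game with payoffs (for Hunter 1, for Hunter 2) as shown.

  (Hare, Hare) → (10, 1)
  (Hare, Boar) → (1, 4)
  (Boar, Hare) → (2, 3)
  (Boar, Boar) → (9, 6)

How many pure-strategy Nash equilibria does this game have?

1

Both Boar: Hunter 1 gets 9 (best alternative 1); Hunter 2 gets 6 (best alternative 3). Neither deviates — NE.
Both Hare is not a NE: Hunter 2 would switch to Boar (4 > 1).
No other cell survives both best-response checks, so there is 1 pure NE.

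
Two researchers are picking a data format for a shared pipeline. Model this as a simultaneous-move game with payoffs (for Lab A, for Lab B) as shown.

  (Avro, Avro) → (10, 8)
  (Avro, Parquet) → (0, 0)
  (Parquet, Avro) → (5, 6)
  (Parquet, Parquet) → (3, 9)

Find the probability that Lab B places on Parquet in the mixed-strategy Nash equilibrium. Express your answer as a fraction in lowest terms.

Lab B's mix q on Avro must make Lab A indifferent between Avro and Parquet.
Lab A's payoff from Avro: 10q + 0(1−q). From Parquet: 5q + 3(1−q).
Set equal: 5q = 3(1−q) → q = 3/8.
Probability on Parquet is 1 − 3/8 = 5/8.

5/8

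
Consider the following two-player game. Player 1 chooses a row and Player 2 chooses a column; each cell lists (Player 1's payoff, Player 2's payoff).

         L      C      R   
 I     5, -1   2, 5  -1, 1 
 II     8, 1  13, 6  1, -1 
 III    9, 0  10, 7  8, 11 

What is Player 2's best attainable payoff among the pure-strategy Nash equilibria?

11

(II, C) is a pure NE (Player 1: 13 ≥ 10; Player 2: 6 ≥ 1). Player 2 gets 6.
(III, R) is a pure NE (Player 1: 8 ≥ 1; Player 2: 11 ≥ 7). Player 2 gets 11.
Every other cell has a profitable deviation for at least one player. Highest of {6, 11} is 11.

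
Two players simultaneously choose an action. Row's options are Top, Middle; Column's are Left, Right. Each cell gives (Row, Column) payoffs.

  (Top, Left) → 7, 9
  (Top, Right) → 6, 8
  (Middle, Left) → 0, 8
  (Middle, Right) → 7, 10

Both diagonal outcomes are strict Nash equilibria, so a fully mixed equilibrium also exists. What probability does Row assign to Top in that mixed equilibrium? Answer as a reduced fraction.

Row's mix p on Top must make Column indifferent between Left and Right.
Column's payoff from Left: 9p + 8(1−p). From Right: 8p + 10(1−p).
Set equal: 1p = 2(1−p) → p = 2/3.

2/3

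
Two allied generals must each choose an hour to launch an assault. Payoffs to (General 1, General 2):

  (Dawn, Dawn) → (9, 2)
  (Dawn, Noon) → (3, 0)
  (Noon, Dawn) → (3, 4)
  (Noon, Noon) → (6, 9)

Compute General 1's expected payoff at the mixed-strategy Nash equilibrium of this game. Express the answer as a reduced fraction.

General 2 mixes with probability q on Dawn, chosen so General 1 is indifferent: 9q + 3(1−q) = 3q + 6(1−q) gives q = 1/3.
General 1's expected payoff (from either row, since indifferent) is 9·1/3 + 3·2/3 = 5.

5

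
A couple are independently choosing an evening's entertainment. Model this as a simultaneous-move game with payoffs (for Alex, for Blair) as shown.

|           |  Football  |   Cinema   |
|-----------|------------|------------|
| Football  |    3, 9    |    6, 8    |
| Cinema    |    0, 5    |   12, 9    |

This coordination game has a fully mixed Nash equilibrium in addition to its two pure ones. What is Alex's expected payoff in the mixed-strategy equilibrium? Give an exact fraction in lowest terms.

4

Blair mixes with probability q on Football, chosen so Alex is indifferent: 3q + 6(1−q) = 0q + 12(1−q) gives q = 2/3.
Alex's expected payoff (from either row, since indifferent) is 3·2/3 + 6·1/3 = 4.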